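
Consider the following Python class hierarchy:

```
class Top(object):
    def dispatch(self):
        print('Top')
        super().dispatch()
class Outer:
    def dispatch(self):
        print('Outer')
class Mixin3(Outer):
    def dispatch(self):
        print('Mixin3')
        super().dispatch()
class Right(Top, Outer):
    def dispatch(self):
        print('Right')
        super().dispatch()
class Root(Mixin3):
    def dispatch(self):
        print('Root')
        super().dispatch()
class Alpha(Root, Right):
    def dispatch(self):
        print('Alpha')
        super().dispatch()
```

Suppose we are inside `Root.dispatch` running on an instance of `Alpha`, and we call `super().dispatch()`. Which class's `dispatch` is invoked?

Mixin3

L[Alpha] = Alpha + merge(L[Root], L[Right], [Root Right])
  take Root:  [Root Mixin3 Outer object] + [Right Top Outer object] + [Root Right]
  take Mixin3:  [Mixin3 Outer object] + [Right Top Outer object] + [Right]
  take Right:  [Outer object] + [Right Top Outer object] + [Right]
  take Top:  [Outer object] + [Top Outer object]
  take Outer:  [Outer object] + [Outer object]
  take object:  [object] + [object]
MRO: Alpha Root Mixin3 Right Top Outer object
super() in Root.dispatch on a Alpha instance goes to the class after Root in Alpha's MRO: Mixin3.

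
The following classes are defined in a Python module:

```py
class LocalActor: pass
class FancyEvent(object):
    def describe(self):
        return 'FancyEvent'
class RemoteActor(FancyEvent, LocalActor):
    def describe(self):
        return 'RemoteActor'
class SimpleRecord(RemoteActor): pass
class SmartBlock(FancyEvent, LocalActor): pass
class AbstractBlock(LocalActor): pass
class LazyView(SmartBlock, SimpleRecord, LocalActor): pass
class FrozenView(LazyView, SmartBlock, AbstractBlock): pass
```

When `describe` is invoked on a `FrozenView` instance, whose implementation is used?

RemoteActor

L[FrozenView] = FrozenView + merge(L[LazyView], L[SmartBlock], L[AbstractBlock], [LazyView SmartBlock AbstractBlock])
  take LazyView:  [LazyView SmartBlock SimpleRecord RemoteActor FancyEvent LocalActor object] + [SmartBlock FancyEvent LocalActor object] + [AbstractBlock LocalActor object] + [LazyView SmartBlock AbstractBlock]
  take SmartBlock:  [SmartBlock SimpleRecord RemoteActor FancyEvent LocalActor object] + [SmartBlock FancyEvent LocalActor object] + [AbstractBlock LocalActor object] + [SmartBlock AbstractBlock]
  take SimpleRecord:  [SimpleRecord RemoteActor FancyEvent LocalActor object] + [FancyEvent LocalActor object] + [AbstractBlock LocalActor object] + [AbstractBlock]
  take RemoteActor:  [RemoteActor FancyEvent LocalActor object] + [FancyEvent LocalActor object] + [AbstractBlock LocalActor object] + [AbstractBlock]
  take FancyEvent:  [FancyEvent LocalActor object] + [FancyEvent LocalActor object] + [AbstractBlock LocalActor object] + [AbstractBlock]
  take AbstractBlock:  [LocalActor object] + [LocalActor object] + [AbstractBlock LocalActor object] + [AbstractBlock]
  take LocalActor:  [LocalActor object] + [LocalActor object] + [LocalActor object]
  take object:  [object] + [object] + [object]
MRO: FrozenView LazyView SmartBlock SimpleRecord RemoteActor FancyEvent AbstractBlock LocalActor object
describe is defined in: FancyEvent, RemoteActor. First along the MRO is RemoteActor.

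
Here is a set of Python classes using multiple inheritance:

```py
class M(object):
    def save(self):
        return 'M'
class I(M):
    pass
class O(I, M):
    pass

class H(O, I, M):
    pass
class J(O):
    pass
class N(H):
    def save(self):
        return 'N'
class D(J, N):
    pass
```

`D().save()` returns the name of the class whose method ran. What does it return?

L[D] = D + merge(L[J], L[N], [J N])
  take J:  [J O I M object] + [N H O I M object] + [J N]
  take N:  [O I M object] + [N H O I M object] + [N]
  take H:  [O I M object] + [H O I M object]
  take O:  [O I M object] + [O I M object]
  take I:  [I M object] + [I M object]
  take M:  [M object] + [M object]
  take object:  [object] + [object]
MRO: D J N H O I M object
save is defined in: M, N. First along the MRO is N.

N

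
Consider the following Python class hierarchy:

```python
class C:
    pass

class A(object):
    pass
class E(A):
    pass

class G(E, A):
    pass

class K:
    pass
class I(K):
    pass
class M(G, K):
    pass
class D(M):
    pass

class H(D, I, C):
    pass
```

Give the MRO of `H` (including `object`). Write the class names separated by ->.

H -> D -> M -> G -> E -> A -> I -> K -> C -> object

L[H] = H + merge(L[D], L[I], L[C], [D I C])
  take D:  [D M G E A K object] + [I K object] + [C object] + [D I C]
  take M:  [M G E A K object] + [I K object] + [C object] + [I C]
  take G:  [G E A K object] + [I K object] + [C object] + [I C]
  take E:  [E A K object] + [I K object] + [C object] + [I C]
  take A:  [A K object] + [I K object] + [C object] + [I C]
  take I:  [K object] + [I K object] + [C object] + [I C]
  take K:  [K object] + [K object] + [C object] + [C]
  take C:  [object] + [object] + [C object] + [C]
  take object:  [object] + [object] + [object]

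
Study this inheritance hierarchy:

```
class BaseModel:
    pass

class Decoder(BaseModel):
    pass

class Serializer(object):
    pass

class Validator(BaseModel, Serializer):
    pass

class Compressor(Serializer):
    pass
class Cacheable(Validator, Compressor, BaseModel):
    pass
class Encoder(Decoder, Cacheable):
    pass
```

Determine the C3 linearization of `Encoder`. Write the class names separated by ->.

L[Encoder] = Encoder + merge(L[Decoder], L[Cacheable], [Decoder Cacheable])
  take Decoder:  [Decoder BaseModel object] + [Cacheable Validator Compressor BaseModel Serializer object] + [Decoder Cacheable]
  take Cacheable:  [BaseModel object] + [Cacheable Validator Compressor BaseModel Serializer object] + [Cacheable]
  take Validator:  [BaseModel object] + [Validator Compressor BaseModel Serializer object]
  take Compressor:  [BaseModel object] + [Compressor BaseModel Serializer object]
  take BaseModel:  [BaseModel object] + [BaseModel Serializer object]
  take Serializer:  [object] + [Serializer object]
  take object:  [object] + [object]

Encoder -> Decoder -> Cacheable -> Validator -> Compressor -> BaseModel -> Serializer -> object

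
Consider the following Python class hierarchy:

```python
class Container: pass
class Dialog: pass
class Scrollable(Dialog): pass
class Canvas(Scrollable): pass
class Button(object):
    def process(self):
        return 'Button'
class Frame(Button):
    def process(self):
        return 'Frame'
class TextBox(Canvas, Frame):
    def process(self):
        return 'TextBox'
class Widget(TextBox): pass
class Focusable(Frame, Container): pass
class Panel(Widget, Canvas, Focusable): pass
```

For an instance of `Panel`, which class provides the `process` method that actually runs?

L[Panel] = Panel + merge(L[Widget], L[Canvas], L[Focusable], [Widget Canvas Focusable])
  take Widget:  [Widget TextBox Canvas Scrollable Dialog Frame Button object] + [Canvas Scrollable Dialog object] + [Focusable Frame Button Container object] + [Widget Canvas Focusable]
  take TextBox:  [TextBox Canvas Scrollable Dialog Frame Button object] + [Canvas Scrollable Dialog object] + [Focusable Frame Button Container object] + [Canvas Focusable]
  take Canvas:  [Canvas Scrollable Dialog Frame Button object] + [Canvas Scrollable Dialog object] + [Focusable Frame Button Container object] + [Canvas Focusable]
  take Scrollable:  [Scrollable Dialog Frame Button object] + [Scrollable Dialog object] + [Focusable Frame Button Container object] + [Focusable]
  take Dialog:  [Dialog Frame Button object] + [Dialog object] + [Focusable Frame Button Container object] + [Focusable]
  take Focusable:  [Frame Button object] + [object] + [Focusable Frame Button Container object] + [Focusable]
  take Frame:  [Frame Button object] + [object] + [Frame Button Container object]
  take Button:  [Button object] + [object] + [Button Container object]
  take Container:  [object] + [object] + [Container object]
  take object:  [object] + [object] + [object]
MRO: Panel Widget TextBox Canvas Scrollable Dialog Focusable Frame Button Container object
process is defined in: Button, Frame, TextBox. First along the MRO is TextBox.

TextBox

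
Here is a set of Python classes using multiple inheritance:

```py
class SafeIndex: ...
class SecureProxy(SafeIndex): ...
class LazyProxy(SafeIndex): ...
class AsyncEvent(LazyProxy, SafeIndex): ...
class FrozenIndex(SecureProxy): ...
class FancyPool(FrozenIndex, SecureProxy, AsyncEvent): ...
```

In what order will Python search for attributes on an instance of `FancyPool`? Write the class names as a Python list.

L[FancyPool] = FancyPool + merge(L[FrozenIndex], L[SecureProxy], L[AsyncEvent], [FrozenIndex SecureProxy AsyncEvent])
  take FrozenIndex:  [FrozenIndex SecureProxy SafeIndex object] + [SecureProxy SafeIndex object] + [AsyncEvent LazyProxy SafeIndex object] + [FrozenIndex SecureProxy AsyncEvent]
  take SecureProxy:  [SecureProxy SafeIndex object] + [SecureProxy SafeIndex object] + [AsyncEvent LazyProxy SafeIndex object] + [SecureProxy AsyncEvent]
  take AsyncEvent:  [SafeIndex object] + [SafeIndex object] + [AsyncEvent LazyProxy SafeIndex object] + [AsyncEvent]
  take LazyProxy:  [SafeIndex object] + [SafeIndex object] + [LazyProxy SafeIndex object]
  take SafeIndex:  [SafeIndex object] + [SafeIndex object] + [SafeIndex object]
  take object:  [object] + [object] + [object]

[FancyPool, FrozenIndex, SecureProxy, AsyncEvent, LazyProxy, SafeIndex, object]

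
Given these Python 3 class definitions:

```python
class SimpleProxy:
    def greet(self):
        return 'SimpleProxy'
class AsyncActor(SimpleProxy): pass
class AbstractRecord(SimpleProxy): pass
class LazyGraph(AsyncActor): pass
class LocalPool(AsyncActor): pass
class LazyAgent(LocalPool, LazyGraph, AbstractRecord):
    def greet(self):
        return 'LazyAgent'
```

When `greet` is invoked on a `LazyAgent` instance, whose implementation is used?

L[LazyAgent] = LazyAgent + merge(L[LocalPool], L[LazyGraph], L[AbstractRecord], [LocalPool LazyGraph AbstractRecord])
  take LocalPool:  [LocalPool AsyncActor SimpleProxy object] + [LazyGraph AsyncActor SimpleProxy object] + [AbstractRecord SimpleProxy object] + [LocalPool LazyGraph AbstractRecord]
  take LazyGraph:  [AsyncActor SimpleProxy object] + [LazyGraph AsyncActor SimpleProxy object] + [AbstractRecord SimpleProxy object] + [LazyGraph AbstractRecord]
  take AsyncActor:  [AsyncActor SimpleProxy object] + [AsyncActor SimpleProxy object] + [AbstractRecord SimpleProxy object] + [AbstractRecord]
  take AbstractRecord:  [SimpleProxy object] + [SimpleProxy object] + [AbstractRecord SimpleProxy object] + [AbstractRecord]
  take SimpleProxy:  [SimpleProxy object] + [SimpleProxy object] + [SimpleProxy object]
  take object:  [object] + [object] + [object]
MRO: LazyAgent LocalPool LazyGraph AsyncActor AbstractRecord SimpleProxy object
greet is defined in: LazyAgent, SimpleProxy. First along the MRO is LazyAgent.

LazyAgent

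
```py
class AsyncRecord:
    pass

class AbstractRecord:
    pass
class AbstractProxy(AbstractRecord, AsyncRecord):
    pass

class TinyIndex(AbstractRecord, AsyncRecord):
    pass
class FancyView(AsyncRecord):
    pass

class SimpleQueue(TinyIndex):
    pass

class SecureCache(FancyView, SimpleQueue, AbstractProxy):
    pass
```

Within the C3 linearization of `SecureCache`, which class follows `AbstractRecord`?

L[SecureCache] = SecureCache + merge(L[FancyView], L[SimpleQueue], L[AbstractProxy], [FancyView SimpleQueue AbstractProxy])
  take FancyView:  [FancyView AsyncRecord object] + [SimpleQueue TinyIndex AbstractRecord AsyncRecord object] + [AbstractProxy AbstractRecord AsyncRecord object] + [FancyView SimpleQueue AbstractProxy]
  take SimpleQueue:  [AsyncRecord object] + [SimpleQueue TinyIndex AbstractRecord AsyncRecord object] + [AbstractProxy AbstractRecord AsyncRecord object] + [SimpleQueue AbstractProxy]
  take TinyIndex:  [AsyncRecord object] + [TinyIndex AbstractRecord AsyncRecord object] + [AbstractProxy AbstractRecord AsyncRecord object] + [AbstractProxy]
  take AbstractProxy:  [AsyncRecord object] + [AbstractRecord AsyncRecord object] + [AbstractProxy AbstractRecord AsyncRecord object] + [AbstractProxy]
  take AbstractRecord:  [AsyncRecord object] + [AbstractRecord AsyncRecord object] + [AbstractRecord AsyncRecord object]
  take AsyncRecord:  [AsyncRecord object] + [AsyncRecord object] + [AsyncRecord object]
  take object:  [object] + [object] + [object]
MRO: SecureCache FancyView SimpleQueue TinyIndex AbstractProxy AbstractRecord AsyncRecord object
AbstractRecord is at position 5; next is AsyncRecord.

AsyncRecord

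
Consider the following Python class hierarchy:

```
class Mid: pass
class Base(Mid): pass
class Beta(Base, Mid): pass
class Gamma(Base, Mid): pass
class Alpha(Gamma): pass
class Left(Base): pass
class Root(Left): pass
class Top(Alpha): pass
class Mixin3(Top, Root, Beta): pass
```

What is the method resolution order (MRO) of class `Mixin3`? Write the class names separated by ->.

Mixin3 -> Top -> Alpha -> Gamma -> Root -> Left -> Beta -> Base -> Mid -> object

L[Mixin3] = Mixin3 + merge(L[Top], L[Root], L[Beta], [Top Root Beta])
  take Top:  [Top Alpha Gamma Base Mid object] + [Root Left Base Mid object] + [Beta Base Mid object] + [Top Root Beta]
  take Alpha:  [Alpha Gamma Base Mid object] + [Root Left Base Mid object] + [Beta Base Mid object] + [Root Beta]
  take Gamma:  [Gamma Base Mid object] + [Root Left Base Mid object] + [Beta Base Mid object] + [Root Beta]
  take Root:  [Base Mid object] + [Root Left Base Mid object] + [Beta Base Mid object] + [Root Beta]
  take Left:  [Base Mid object] + [Left Base Mid object] + [Beta Base Mid object] + [Beta]
  take Beta:  [Base Mid object] + [Base Mid object] + [Beta Base Mid object] + [Beta]
  take Base:  [Base Mid object] + [Base Mid object] + [Base Mid object]
  take Mid:  [Mid object] + [Mid object] + [Mid object]
  take object:  [object] + [object] + [object]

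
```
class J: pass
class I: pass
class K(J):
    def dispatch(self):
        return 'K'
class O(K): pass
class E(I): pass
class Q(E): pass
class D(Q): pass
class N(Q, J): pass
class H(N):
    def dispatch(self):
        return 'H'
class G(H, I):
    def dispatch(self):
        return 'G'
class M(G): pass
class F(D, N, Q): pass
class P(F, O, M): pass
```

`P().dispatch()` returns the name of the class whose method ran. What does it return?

K

L[P] = P + merge(L[F], L[O], L[M], [F O M])
  take F:  [F D N Q E I J object] + [O K J object] + [M G H N Q E I J object] + [F O M]
  take D:  [D N Q E I J object] + [O K J object] + [M G H N Q E I J object] + [O M]
  take O:  [N Q E I J object] + [O K J object] + [M G H N Q E I J object] + [O M]
  take K:  [N Q E I J object] + [K J object] + [M G H N Q E I J object] + [M]
  take M:  [N Q E I J object] + [J object] + [M G H N Q E I J object] + [M]
  take G:  [N Q E I J object] + [J object] + [G H N Q E I J object]
  take H:  [N Q E I J object] + [J object] + [H N Q E I J object]
  take N:  [N Q E I J object] + [J object] + [N Q E I J object]
  take Q:  [Q E I J object] + [J object] + [Q E I J object]
  take E:  [E I J object] + [J object] + [E I J object]
  take I:  [I J object] + [J object] + [I J object]
  take J:  [J object] + [J object] + [J object]
  take object:  [object] + [object] + [object]
MRO: P F D O K M G H N Q E I J object
dispatch is defined in: G, H, K. First along the MRO is K.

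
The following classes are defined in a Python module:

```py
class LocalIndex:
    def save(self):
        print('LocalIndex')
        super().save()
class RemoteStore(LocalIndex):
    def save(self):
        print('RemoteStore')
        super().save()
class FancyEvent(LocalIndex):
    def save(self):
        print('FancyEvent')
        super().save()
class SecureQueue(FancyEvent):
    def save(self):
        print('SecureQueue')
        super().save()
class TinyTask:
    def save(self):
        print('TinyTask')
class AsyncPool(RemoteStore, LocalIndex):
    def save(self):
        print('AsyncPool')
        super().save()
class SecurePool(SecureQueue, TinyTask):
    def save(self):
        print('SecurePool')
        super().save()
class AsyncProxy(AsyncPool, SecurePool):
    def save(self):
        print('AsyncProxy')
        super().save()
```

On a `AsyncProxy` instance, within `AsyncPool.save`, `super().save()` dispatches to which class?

RemoteStore

L[AsyncProxy] = AsyncProxy + merge(L[AsyncPool], L[SecurePool], [AsyncPool SecurePool])
  take AsyncPool:  [AsyncPool RemoteStore LocalIndex object] + [SecurePool SecureQueue FancyEvent LocalIndex TinyTask object] + [AsyncPool SecurePool]
  take RemoteStore:  [RemoteStore LocalIndex object] + [SecurePool SecureQueue FancyEvent LocalIndex TinyTask object] + [SecurePool]
  take SecurePool:  [LocalIndex object] + [SecurePool SecureQueue FancyEvent LocalIndex TinyTask object] + [SecurePool]
  take SecureQueue:  [LocalIndex object] + [SecureQueue FancyEvent LocalIndex TinyTask object]
  take FancyEvent:  [LocalIndex object] + [FancyEvent LocalIndex TinyTask object]
  take LocalIndex:  [LocalIndex object] + [LocalIndex TinyTask object]
  take TinyTask:  [object] + [TinyTask object]
  take object:  [object] + [object]
MRO: AsyncProxy AsyncPool RemoteStore SecurePool SecureQueue FancyEvent LocalIndex TinyTask object
super() in AsyncPool.save on a AsyncProxy instance goes to the class after AsyncPool in AsyncProxy's MRO: RemoteStore.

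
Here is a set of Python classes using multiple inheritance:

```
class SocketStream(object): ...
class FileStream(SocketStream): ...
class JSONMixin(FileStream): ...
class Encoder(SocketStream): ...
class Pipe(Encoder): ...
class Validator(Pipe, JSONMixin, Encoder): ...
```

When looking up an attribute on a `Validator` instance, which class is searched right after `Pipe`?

L[Validator] = Validator + merge(L[Pipe], L[JSONMixin], L[Encoder], [Pipe JSONMixin Encoder])
  take Pipe:  [Pipe Encoder SocketStream object] + [JSONMixin FileStream SocketStream object] + [Encoder SocketStream object] + [Pipe JSONMixin Encoder]
  take JSONMixin:  [Encoder SocketStream object] + [JSONMixin FileStream SocketStream object] + [Encoder SocketStream object] + [JSONMixin Encoder]
  take Encoder:  [Encoder SocketStream object] + [FileStream SocketStream object] + [Encoder SocketStream object] + [Encoder]
  take FileStream:  [SocketStream object] + [FileStream SocketStream object] + [SocketStream object]
  take SocketStream:  [SocketStream object] + [SocketStream object] + [SocketStream object]
  take object:  [object] + [object] + [object]
MRO: Validator Pipe JSONMixin Encoder FileStream SocketStream object
Pipe is at position 1; next is JSONMixin.

JSONMixin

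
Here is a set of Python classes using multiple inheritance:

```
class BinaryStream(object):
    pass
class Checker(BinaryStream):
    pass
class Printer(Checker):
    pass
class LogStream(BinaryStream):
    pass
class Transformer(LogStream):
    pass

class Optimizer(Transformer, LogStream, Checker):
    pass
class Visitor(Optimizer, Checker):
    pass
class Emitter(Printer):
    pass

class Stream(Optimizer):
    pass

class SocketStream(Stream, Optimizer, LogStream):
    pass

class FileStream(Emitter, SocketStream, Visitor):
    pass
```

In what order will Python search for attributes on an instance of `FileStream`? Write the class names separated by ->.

FileStream -> Emitter -> Printer -> SocketStream -> Stream -> Visitor -> Optimizer -> Transformer -> LogStream -> Checker -> BinaryStream -> object

L[FileStream] = FileStream + merge(L[Emitter], L[SocketStream], L[Visitor], [Emitter SocketStream Visitor])
  take Emitter:  [Emitter Printer Checker BinaryStream object] + [SocketStream Stream Optimizer Transformer LogStream Checker BinaryStream object] + [Visitor Optimizer Transformer LogStream Checker BinaryStream object] + [Emitter SocketStream Visitor]
  take Printer:  [Printer Checker BinaryStream object] + [SocketStream Stream Optimizer Transformer LogStream Checker BinaryStream object] + [Visitor Optimizer Transformer LogStream Checker BinaryStream object] + [SocketStream Visitor]
  take SocketStream:  [Checker BinaryStream object] + [SocketStream Stream Optimizer Transformer LogStream Checker BinaryStream object] + [Visitor Optimizer Transformer LogStream Checker BinaryStream object] + [SocketStream Visitor]
  take Stream:  [Checker BinaryStream object] + [Stream Optimizer Transformer LogStream Checker BinaryStream object] + [Visitor Optimizer Transformer LogStream Checker BinaryStream object] + [Visitor]
  take Visitor:  [Checker BinaryStream object] + [Optimizer Transformer LogStream Checker BinaryStream object] + [Visitor Optimizer Transformer LogStream Checker BinaryStream object] + [Visitor]
  take Optimizer:  [Checker BinaryStream object] + [Optimizer Transformer LogStream Checker BinaryStream object] + [Optimizer Transformer LogStream Checker BinaryStream object]
  take Transformer:  [Checker BinaryStream object] + [Transformer LogStream Checker BinaryStream object] + [Transformer LogStream Checker BinaryStream object]
  take LogStream:  [Checker BinaryStream object] + [LogStream Checker BinaryStream object] + [LogStream Checker BinaryStream object]
  take Checker:  [Checker BinaryStream object] + [Checker BinaryStream object] + [Checker BinaryStream object]
  take BinaryStream:  [BinaryStream object] + [BinaryStream object] + [BinaryStream object]
  take object:  [object] + [object] + [object]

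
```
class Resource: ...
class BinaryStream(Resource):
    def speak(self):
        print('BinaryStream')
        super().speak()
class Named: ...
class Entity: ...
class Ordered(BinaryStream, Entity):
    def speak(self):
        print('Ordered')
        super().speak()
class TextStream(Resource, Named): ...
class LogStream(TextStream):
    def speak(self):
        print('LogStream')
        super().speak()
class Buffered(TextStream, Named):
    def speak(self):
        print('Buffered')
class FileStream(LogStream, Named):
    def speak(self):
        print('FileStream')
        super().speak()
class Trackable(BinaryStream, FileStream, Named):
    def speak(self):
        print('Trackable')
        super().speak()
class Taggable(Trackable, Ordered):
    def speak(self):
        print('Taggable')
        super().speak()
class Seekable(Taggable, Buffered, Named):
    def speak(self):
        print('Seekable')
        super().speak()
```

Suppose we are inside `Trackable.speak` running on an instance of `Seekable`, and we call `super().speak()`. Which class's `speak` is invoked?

L[Seekable] = Seekable + merge(L[Taggable], L[Buffered], L[Named], [Taggable Buffered Named])
  take Taggable:  [Taggable Trackable Ordered BinaryStream FileStream LogStream TextStream Resource Named Entity object] + [Buffered TextStream Resource Named object] + [Named object] + [Taggable Buffered Named]
  take Trackable:  [Trackable Ordered BinaryStream FileStream LogStream TextStream Resource Named Entity object] + [Buffered TextStream Resource Named object] + [Named object] + [Buffered Named]
  take Ordered:  [Ordered BinaryStream FileStream LogStream TextStream Resource Named Entity object] + [Buffered TextStream Resource Named object] + [Named object] + [Buffered Named]
  take BinaryStream:  [BinaryStream FileStream LogStream TextStream Resource Named Entity object] + [Buffered TextStream Resource Named object] + [Named object] + [Buffered Named]
  take FileStream:  [FileStream LogStream TextStream Resource Named Entity object] + [Buffered TextStream Resource Named object] + [Named object] + [Buffered Named]
  take LogStream:  [LogStream TextStream Resource Named Entity object] + [Buffered TextStream Resource Named object] + [Named object] + [Buffered Named]
  take Buffered:  [TextStream Resource Named Entity object] + [Buffered TextStream Resource Named object] + [Named object] + [Buffered Named]
  take TextStream:  [TextStream Resource Named Entity object] + [TextStream Resource Named object] + [Named object] + [Named]
  take Resource:  [Resource Named Entity object] + [Resource Named object] + [Named object] + [Named]
  take Named:  [Named Entity object] + [Named object] + [Named object] + [Named]
  take Entity:  [Entity object] + [object] + [object]
  take object:  [object] + [object] + [object]
MRO: Seekable Taggable Trackable Ordered BinaryStream FileStream LogStream Buffered TextStream Resource Named Entity object
super() in Trackable.speak on a Seekable instance goes to the class after Trackable in Seekable's MRO: Ordered.

Ordered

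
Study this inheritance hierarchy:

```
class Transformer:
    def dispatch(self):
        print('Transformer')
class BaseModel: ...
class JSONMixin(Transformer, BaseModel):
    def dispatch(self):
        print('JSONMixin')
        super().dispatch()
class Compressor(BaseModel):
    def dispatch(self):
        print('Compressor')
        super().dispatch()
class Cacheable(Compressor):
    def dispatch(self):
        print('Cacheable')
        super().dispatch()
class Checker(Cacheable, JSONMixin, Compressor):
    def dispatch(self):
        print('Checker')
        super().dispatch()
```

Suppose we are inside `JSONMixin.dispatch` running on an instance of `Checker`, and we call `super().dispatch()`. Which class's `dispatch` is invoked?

Compressor

L[Checker] = Checker + merge(L[Cacheable], L[JSONMixin], L[Compressor], [Cacheable JSONMixin Compressor])
  take Cacheable:  [Cacheable Compressor BaseModel object] + [JSONMixin Transformer BaseModel object] + [Compressor BaseModel object] + [Cacheable JSONMixin Compressor]
  take JSONMixin:  [Compressor BaseModel object] + [JSONMixin Transformer BaseModel object] + [Compressor BaseModel object] + [JSONMixin Compressor]
  take Compressor:  [Compressor BaseModel object] + [Transformer BaseModel object] + [Compressor BaseModel object] + [Compressor]
  take Transformer:  [BaseModel object] + [Transformer BaseModel object] + [BaseModel object]
  take BaseModel:  [BaseModel object] + [BaseModel object] + [BaseModel object]
  take object:  [object] + [object] + [object]
MRO: Checker Cacheable JSONMixin Compressor Transformer BaseModel object
super() in JSONMixin.dispatch on a Checker instance goes to the class after JSONMixin in Checker's MRO: Compressor.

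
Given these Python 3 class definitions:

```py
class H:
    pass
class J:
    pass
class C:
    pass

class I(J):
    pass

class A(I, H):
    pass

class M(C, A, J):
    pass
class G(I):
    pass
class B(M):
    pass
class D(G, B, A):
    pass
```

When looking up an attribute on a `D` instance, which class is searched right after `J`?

H

L[D] = D + merge(L[G], L[B], L[A], [G B A])
  take G:  [G I J object] + [B M C A I J H object] + [A I J H object] + [G B A]
  take B:  [I J object] + [B M C A I J H object] + [A I J H object] + [B A]
  take M:  [I J object] + [M C A I J H object] + [A I J H object] + [A]
  take C:  [I J object] + [C A I J H object] + [A I J H object] + [A]
  take A:  [I J object] + [A I J H object] + [A I J H object] + [A]
  take I:  [I J object] + [I J H object] + [I J H object]
  take J:  [J object] + [J H object] + [J H object]
  take H:  [object] + [H object] + [H object]
  take object:  [object] + [object] + [object]
MRO: D G B M C A I J H object
J is at position 7; next is H.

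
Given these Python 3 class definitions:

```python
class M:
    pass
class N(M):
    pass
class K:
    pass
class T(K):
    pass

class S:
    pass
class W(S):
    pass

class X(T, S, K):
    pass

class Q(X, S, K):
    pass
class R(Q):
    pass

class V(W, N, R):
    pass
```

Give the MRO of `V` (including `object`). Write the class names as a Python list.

L[V] = V + merge(L[W], L[N], L[R], [W N R])
  take W:  [W S object] + [N M object] + [R Q X T S K object] + [W N R]
  take N:  [S object] + [N M object] + [R Q X T S K object] + [N R]
  take M:  [S object] + [M object] + [R Q X T S K object] + [R]
  take R:  [S object] + [object] + [R Q X T S K object] + [R]
  take Q:  [S object] + [object] + [Q X T S K object]
  take X:  [S object] + [object] + [X T S K object]
  take T:  [S object] + [object] + [T S K object]
  take S:  [S object] + [object] + [S K object]
  take K:  [object] + [object] + [K object]
  take object:  [object] + [object] + [object]

[V, W, N, M, R, Q, X, T, S, K, object]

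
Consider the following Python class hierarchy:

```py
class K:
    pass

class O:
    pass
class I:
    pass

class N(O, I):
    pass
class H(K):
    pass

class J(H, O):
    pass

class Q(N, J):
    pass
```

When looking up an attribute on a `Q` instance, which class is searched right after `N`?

J

L[Q] = Q + merge(L[N], L[J], [N J])
  take N:  [N O I object] + [J H K O object] + [N J]
  take J:  [O I object] + [J H K O object] + [J]
  take H:  [O I object] + [H K O object]
  take K:  [O I object] + [K O object]
  take O:  [O I object] + [O object]
  take I:  [I object] + [object]
  take object:  [object] + [object]
MRO: Q N J H K O I object
N is at position 1; next is J.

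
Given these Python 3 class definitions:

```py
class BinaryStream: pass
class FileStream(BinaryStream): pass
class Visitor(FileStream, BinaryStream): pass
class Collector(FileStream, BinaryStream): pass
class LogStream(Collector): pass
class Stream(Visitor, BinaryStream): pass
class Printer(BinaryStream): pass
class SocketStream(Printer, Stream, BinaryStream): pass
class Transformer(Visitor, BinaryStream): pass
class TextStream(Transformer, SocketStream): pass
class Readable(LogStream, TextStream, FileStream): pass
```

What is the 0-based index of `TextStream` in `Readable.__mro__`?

3

L[Readable] = Readable + merge(L[LogStream], L[TextStream], L[FileStream], [LogStream TextStream FileStream])
  take LogStream:  [LogStream Collector FileStream BinaryStream object] + [TextStream Transformer SocketStream Printer Stream Visitor FileStream BinaryStream object] + [FileStream BinaryStream object] + [LogStream TextStream FileStream]
  take Collector:  [Collector FileStream BinaryStream object] + [TextStream Transformer SocketStream Printer Stream Visitor FileStream BinaryStream object] + [FileStream BinaryStream object] + [TextStream FileStream]
  take TextStream:  [FileStream BinaryStream object] + [TextStream Transformer SocketStream Printer Stream Visitor FileStream BinaryStream object] + [FileStream BinaryStream object] + [TextStream FileStream]
  take Transformer:  [FileStream BinaryStream object] + [Transformer SocketStream Printer Stream Visitor FileStream BinaryStream object] + [FileStream BinaryStream object] + [FileStream]
  take SocketStream:  [FileStream BinaryStream object] + [SocketStream Printer Stream Visitor FileStream BinaryStream object] + [FileStream BinaryStream object] + [FileStream]
  take Printer:  [FileStream BinaryStream object] + [Printer Stream Visitor FileStream BinaryStream object] + [FileStream BinaryStream object] + [FileStream]
  take Stream:  [FileStream BinaryStream object] + [Stream Visitor FileStream BinaryStream object] + [FileStream BinaryStream object] + [FileStream]
  take Visitor:  [FileStream BinaryStream object] + [Visitor FileStream BinaryStream object] + [FileStream BinaryStream object] + [FileStream]
  take FileStream:  [FileStream BinaryStream object] + [FileStream BinaryStream object] + [FileStream BinaryStream object] + [FileStream]
  take BinaryStream:  [BinaryStream object] + [BinaryStream object] + [BinaryStream object]
  take object:  [object] + [object] + [object]
MRO: Readable LogStream Collector TextStream Transformer SocketStream Printer Stream Visitor FileStream BinaryStream object
TextStream sits at index 3.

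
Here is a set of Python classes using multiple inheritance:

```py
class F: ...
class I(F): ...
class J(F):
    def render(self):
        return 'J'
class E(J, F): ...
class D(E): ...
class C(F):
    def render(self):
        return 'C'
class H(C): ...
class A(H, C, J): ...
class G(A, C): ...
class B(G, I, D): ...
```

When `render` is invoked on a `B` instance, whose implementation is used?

C

L[B] = B + merge(L[G], L[I], L[D], [G I D])
  take G:  [G A H C J F object] + [I F object] + [D E J F object] + [G I D]
  take A:  [A H C J F object] + [I F object] + [D E J F object] + [I D]
  take H:  [H C J F object] + [I F object] + [D E J F object] + [I D]
  take C:  [C J F object] + [I F object] + [D E J F object] + [I D]
  take I:  [J F object] + [I F object] + [D E J F object] + [I D]
  take D:  [J F object] + [F object] + [D E J F object] + [D]
  take E:  [J F object] + [F object] + [E J F object]
  take J:  [J F object] + [F object] + [J F object]
  take F:  [F object] + [F object] + [F object]
  take object:  [object] + [object] + [object]
MRO: B G A H C I D E J F object
render is defined in: C, J. First along the MRO is C.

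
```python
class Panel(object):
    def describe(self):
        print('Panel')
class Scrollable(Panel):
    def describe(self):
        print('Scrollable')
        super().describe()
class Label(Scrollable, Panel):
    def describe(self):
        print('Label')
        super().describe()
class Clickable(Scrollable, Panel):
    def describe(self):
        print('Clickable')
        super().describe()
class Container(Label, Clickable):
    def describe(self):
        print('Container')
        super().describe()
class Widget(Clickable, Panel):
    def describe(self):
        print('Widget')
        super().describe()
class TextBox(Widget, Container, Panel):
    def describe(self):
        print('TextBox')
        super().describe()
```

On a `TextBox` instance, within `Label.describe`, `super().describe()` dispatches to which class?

L[TextBox] = TextBox + merge(L[Widget], L[Container], L[Panel], [Widget Container Panel])
  take Widget:  [Widget Clickable Scrollable Panel object] + [Container Label Clickable Scrollable Panel object] + [Panel object] + [Widget Container Panel]
  take Container:  [Clickable Scrollable Panel object] + [Container Label Clickable Scrollable Panel object] + [Panel object] + [Container Panel]
  take Label:  [Clickable Scrollable Panel object] + [Label Clickable Scrollable Panel object] + [Panel object] + [Panel]
  take Clickable:  [Clickable Scrollable Panel object] + [Clickable Scrollable Panel object] + [Panel object] + [Panel]
  take Scrollable:  [Scrollable Panel object] + [Scrollable Panel object] + [Panel object] + [Panel]
  take Panel:  [Panel object] + [Panel object] + [Panel object] + [Panel]
  take object:  [object] + [object] + [object]
MRO: TextBox Widget Container Label Clickable Scrollable Panel object
super() in Label.describe on a TextBox instance goes to the class after Label in TextBox's MRO: Clickable.

Clickable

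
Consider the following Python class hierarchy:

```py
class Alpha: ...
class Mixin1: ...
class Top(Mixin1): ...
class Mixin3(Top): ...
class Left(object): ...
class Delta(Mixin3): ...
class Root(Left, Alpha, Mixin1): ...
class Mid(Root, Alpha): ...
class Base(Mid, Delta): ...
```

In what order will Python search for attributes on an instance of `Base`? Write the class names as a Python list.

L[Base] = Base + merge(L[Mid], L[Delta], [Mid Delta])
  take Mid:  [Mid Root Left Alpha Mixin1 object] + [Delta Mixin3 Top Mixin1 object] + [Mid Delta]
  take Root:  [Root Left Alpha Mixin1 object] + [Delta Mixin3 Top Mixin1 object] + [Delta]
  take Left:  [Left Alpha Mixin1 object] + [Delta Mixin3 Top Mixin1 object] + [Delta]
  take Alpha:  [Alpha Mixin1 object] + [Delta Mixin3 Top Mixin1 object] + [Delta]
  take Delta:  [Mixin1 object] + [Delta Mixin3 Top Mixin1 object] + [Delta]
  take Mixin3:  [Mixin1 object] + [Mixin3 Top Mixin1 object]
  take Top:  [Mixin1 object] + [Top Mixin1 object]
  take Mixin1:  [Mixin1 object] + [Mixin1 object]
  take object:  [object] + [object]

[Base, Mid, Root, Left, Alpha, Delta, Mixin3, Top, Mixin1, object]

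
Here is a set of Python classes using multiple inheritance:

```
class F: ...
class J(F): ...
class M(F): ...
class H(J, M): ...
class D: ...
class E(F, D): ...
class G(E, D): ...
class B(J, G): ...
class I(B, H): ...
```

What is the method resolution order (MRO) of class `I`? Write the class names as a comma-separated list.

I, B, H, J, G, E, M, F, D, object

L[I] = I + merge(L[B], L[H], [B H])
  take B:  [B J G E F D object] + [H J M F object] + [B H]
  take H:  [J G E F D object] + [H J M F object] + [H]
  take J:  [J G E F D object] + [J M F object]
  take G:  [G E F D object] + [M F object]
  take E:  [E F D object] + [M F object]
  take M:  [F D object] + [M F object]
  take F:  [F D object] + [F object]
  take D:  [D object] + [object]
  take object:  [object] + [object]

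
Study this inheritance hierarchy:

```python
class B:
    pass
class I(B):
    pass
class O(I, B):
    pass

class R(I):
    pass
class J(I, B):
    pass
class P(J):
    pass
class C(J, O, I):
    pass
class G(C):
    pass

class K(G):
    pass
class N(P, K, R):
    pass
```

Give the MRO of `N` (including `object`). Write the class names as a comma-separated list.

N, P, K, G, C, J, O, R, I, B, object

L[N] = N + merge(L[P], L[K], L[R], [P K R])
  take P:  [P J I B object] + [K G C J O I B object] + [R I B object] + [P K R]
  take K:  [J I B object] + [K G C J O I B object] + [R I B object] + [K R]
  take G:  [J I B object] + [G C J O I B object] + [R I B object] + [R]
  take C:  [J I B object] + [C J O I B object] + [R I B object] + [R]
  take J:  [J I B object] + [J O I B object] + [R I B object] + [R]
  take O:  [I B object] + [O I B object] + [R I B object] + [R]
  take R:  [I B object] + [I B object] + [R I B object] + [R]
  take I:  [I B object] + [I B object] + [I B object]
  take B:  [B object] + [B object] + [B object]
  take object:  [object] + [object] + [object]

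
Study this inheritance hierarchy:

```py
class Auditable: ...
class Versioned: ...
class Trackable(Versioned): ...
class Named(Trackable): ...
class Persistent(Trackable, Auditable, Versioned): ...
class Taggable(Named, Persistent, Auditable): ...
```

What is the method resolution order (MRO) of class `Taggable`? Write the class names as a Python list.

L[Taggable] = Taggable + merge(L[Named], L[Persistent], L[Auditable], [Named Persistent Auditable])
  take Named:  [Named Trackable Versioned object] + [Persistent Trackable Auditable Versioned object] + [Auditable object] + [Named Persistent Auditable]
  take Persistent:  [Trackable Versioned object] + [Persistent Trackable Auditable Versioned object] + [Auditable object] + [Persistent Auditable]
  take Trackable:  [Trackable Versioned object] + [Trackable Auditable Versioned object] + [Auditable object] + [Auditable]
  take Auditable:  [Versioned object] + [Auditable Versioned object] + [Auditable object] + [Auditable]
  take Versioned:  [Versioned object] + [Versioned object] + [object]
  take object:  [object] + [object] + [object]

[Taggable, Named, Persistent, Trackable, Auditable, Versioned, object]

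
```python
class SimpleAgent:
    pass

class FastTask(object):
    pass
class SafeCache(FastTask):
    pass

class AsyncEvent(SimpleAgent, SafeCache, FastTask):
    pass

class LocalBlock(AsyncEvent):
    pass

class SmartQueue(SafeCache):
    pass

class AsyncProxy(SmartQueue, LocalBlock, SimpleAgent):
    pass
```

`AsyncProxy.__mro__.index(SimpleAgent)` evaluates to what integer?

L[AsyncProxy] = AsyncProxy + merge(L[SmartQueue], L[LocalBlock], L[SimpleAgent], [SmartQueue LocalBlock SimpleAgent])
  take SmartQueue:  [SmartQueue SafeCache FastTask object] + [LocalBlock AsyncEvent SimpleAgent SafeCache FastTask object] + [SimpleAgent object] + [SmartQueue LocalBlock SimpleAgent]
  take LocalBlock:  [SafeCache FastTask object] + [LocalBlock AsyncEvent SimpleAgent SafeCache FastTask object] + [SimpleAgent object] + [LocalBlock SimpleAgent]
  take AsyncEvent:  [SafeCache FastTask object] + [AsyncEvent SimpleAgent SafeCache FastTask object] + [SimpleAgent object] + [SimpleAgent]
  take SimpleAgent:  [SafeCache FastTask object] + [SimpleAgent SafeCache FastTask object] + [SimpleAgent object] + [SimpleAgent]
  take SafeCache:  [SafeCache FastTask object] + [SafeCache FastTask object] + [object]
  take FastTask:  [FastTask object] + [FastTask object] + [object]
  take object:  [object] + [object] + [object]
MRO: AsyncProxy SmartQueue LocalBlock AsyncEvent SimpleAgent SafeCache FastTask object
SimpleAgent sits at index 4.

4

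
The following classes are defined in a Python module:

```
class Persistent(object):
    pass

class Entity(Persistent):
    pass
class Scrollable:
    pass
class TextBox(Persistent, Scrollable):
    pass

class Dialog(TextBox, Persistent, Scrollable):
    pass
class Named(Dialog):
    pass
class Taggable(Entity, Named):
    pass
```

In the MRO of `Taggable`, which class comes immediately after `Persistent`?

L[Taggable] = Taggable + merge(L[Entity], L[Named], [Entity Named])
  take Entity:  [Entity Persistent object] + [Named Dialog TextBox Persistent Scrollable object] + [Entity Named]
  take Named:  [Persistent object] + [Named Dialog TextBox Persistent Scrollable object] + [Named]
  take Dialog:  [Persistent object] + [Dialog TextBox Persistent Scrollable object]
  take TextBox:  [Persistent object] + [TextBox Persistent Scrollable object]
  take Persistent:  [Persistent object] + [Persistent Scrollable object]
  take Scrollable:  [object] + [Scrollable object]
  take object:  [object] + [object]
MRO: Taggable Entity Named Dialog TextBox Persistent Scrollable object
Persistent is at position 5; next is Scrollable.

Scrollable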